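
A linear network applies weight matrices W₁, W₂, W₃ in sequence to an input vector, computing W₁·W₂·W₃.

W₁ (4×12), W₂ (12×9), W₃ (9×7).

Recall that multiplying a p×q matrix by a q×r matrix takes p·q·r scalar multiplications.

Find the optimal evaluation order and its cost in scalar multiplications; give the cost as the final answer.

(W₁·(W₂·W₃)): cost 1092.
((W₁·W₂)·W₃): cost 684.
Optimal: ((W₁·W₂)·W₃) with cost 684.

684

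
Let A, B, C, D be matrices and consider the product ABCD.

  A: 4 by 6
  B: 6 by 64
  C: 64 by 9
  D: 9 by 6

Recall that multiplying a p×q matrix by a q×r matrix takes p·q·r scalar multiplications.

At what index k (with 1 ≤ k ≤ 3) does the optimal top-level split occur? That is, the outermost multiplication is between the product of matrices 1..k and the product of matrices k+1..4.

3

Adjacent pairs: AB = 4·6·64 = 1536; BC = 6·64·9 = 3456; CD = 64·9·6 = 3456.
Length 3: A..C: k=1: 0+3456+4·6·9=3672; k=2: 1536+0+4·64·9=3840 → min 3672 | B..D: k=2: 0+3456+6·64·6=5760; k=3: 3456+0+6·9·6=3780 → min 3780.
Top-level splits: k=1: (A..A)·(B..D) → 0+3780+4·6·6 = 3924; k=2: (A..B)·(C..D) → 1536+3456+4·64·6 = 6528; k=3: (A..C)·(D..D) → 3672+0+4·9·6 = 3888.
Best split is after C, i.e. k = 3.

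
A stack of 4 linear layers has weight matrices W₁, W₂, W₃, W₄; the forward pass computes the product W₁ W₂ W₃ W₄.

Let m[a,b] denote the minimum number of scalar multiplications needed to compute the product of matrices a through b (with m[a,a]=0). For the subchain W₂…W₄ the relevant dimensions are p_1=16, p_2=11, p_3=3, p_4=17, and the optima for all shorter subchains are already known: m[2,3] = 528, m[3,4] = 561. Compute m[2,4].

m[2,4] = min over k∈[2,3] of m[2,k]+m[k+1,4]+p_{1}·p_k·p_{4}.
k=2: 0 + 561 + 16·11·17 = 3553; k=3: 528 + 0 + 16·3·17 = 1344.
Minimum: 1344 at k=3.

1344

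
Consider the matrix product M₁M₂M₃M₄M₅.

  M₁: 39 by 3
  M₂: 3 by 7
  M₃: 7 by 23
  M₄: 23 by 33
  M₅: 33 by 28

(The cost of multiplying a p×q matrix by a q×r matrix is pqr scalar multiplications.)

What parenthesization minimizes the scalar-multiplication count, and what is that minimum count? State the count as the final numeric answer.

Adjacent pairs: M₁M₂ = 39·3·7 = 819; M₂M₃ = 3·7·23 = 483; M₃M₄ = 7·23·33 = 5313; M₄M₅ = 23·33·28 = 21252.
Length 3: M₁..M₃: k=1: 0+483+39·3·23=3174; k=2: 819+0+39·7·23=7098 → min 3174 | M₂..M₄: k=2: 0+5313+3·7·33=6006; k=3: 483+0+3·23·33=2760 → min 2760 | M₃..M₅: k=3: 0+21252+7·23·28=25760; k=4: 5313+0+7·33·28=11781 → min 11781.
Length 4: M₁..M₄: k=1: 0+2760+39·3·33=6621; k=2: 819+5313+39·7·33=15141; k=3: 3174+0+39·23·33=32775 → min 6621 | M₂..M₅: k=2: 0+11781+3·7·28=12369; k=3: 483+21252+3·23·28=23667; k=4: 2760+0+3·33·28=5532 → min 5532.
Length 5: M₁..M₅: k=1: 0+5532+39·3·28=8808; k=2: 819+11781+39·7·28=20244; k=3: 3174+21252+39·23·28=49542; k=4: 6621+0+39·33·28=42657 → min 8808.
Optimal parenthesization: (M₁(((M₂M₃)M₄)M₅)) with cost 8808.

8808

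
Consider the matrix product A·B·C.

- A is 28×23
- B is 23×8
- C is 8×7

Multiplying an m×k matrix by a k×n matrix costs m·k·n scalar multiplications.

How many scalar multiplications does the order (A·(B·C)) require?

(B·C): 23×8 by 8×7 → 23×7, cost 23·8·7 = 1288
(A·(B·C)): 28×23 by 23×7 → 28×7, cost 28·23·7 = 4508; cumulative 5796
Total: 5796 scalar multiplications.

5796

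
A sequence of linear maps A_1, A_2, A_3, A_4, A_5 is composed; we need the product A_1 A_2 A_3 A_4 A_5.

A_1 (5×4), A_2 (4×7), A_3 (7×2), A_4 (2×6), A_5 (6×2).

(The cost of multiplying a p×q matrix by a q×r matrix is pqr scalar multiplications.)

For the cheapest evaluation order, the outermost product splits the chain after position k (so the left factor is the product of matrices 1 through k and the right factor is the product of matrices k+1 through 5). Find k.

Adjacent pairs: A_1A_2 = 5·4·7 = 140; A_2A_3 = 4·7·2 = 56; A_3A_4 = 7·2·6 = 84; A_4A_5 = 2·6·2 = 24.
Length 3: A_1..A_3: k=1: 0+56+5·4·2=96; k=2: 140+0+5·7·2=210 → min 96 | A_2..A_4: k=2: 0+84+4·7·6=252; k=3: 56+0+4·2·6=104 → min 104 | A_3..A_5: k=3: 0+24+7·2·2=52; k=4: 84+0+7·6·2=168 → min 52.
Length 4: A_1..A_4: k=1: 0+104+5·4·6=224; k=2: 140+84+5·7·6=434; k=3: 96+0+5·2·6=156 → min 156 | A_2..A_5: k=2: 0+52+4·7·2=108; k=3: 56+24+4·2·2=96; k=4: 104+0+4·6·2=152 → min 96.
Top-level splits: k=1: (A_1..A_1)·(A_2..A_5) → 0+96+5·4·2 = 136; k=2: (A_1..A_2)·(A_3..A_5) → 140+52+5·7·2 = 262; k=3: (A_1..A_3)·(A_4..A_5) → 96+24+5·2·2 = 140; k=4: (A_1..A_4)·(A_5..A_5) → 156+0+5·6·2 = 216.
Best split is after A_1, i.e. k = 1.

1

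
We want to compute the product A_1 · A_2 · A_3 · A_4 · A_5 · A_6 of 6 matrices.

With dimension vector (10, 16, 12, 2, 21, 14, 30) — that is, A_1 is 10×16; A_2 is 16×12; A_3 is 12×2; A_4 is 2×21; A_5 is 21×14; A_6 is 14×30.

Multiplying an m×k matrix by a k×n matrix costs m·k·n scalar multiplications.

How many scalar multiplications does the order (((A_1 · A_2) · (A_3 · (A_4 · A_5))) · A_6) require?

8724

(A_1 · A_2): 10×16 by 16×12 → 10×12, cost 10·16·12 = 1920
(A_4 · A_5): 2×21 by 21×14 → 2×14, cost 2·21·14 = 588
(A_3 · (A_4 · A_5)): 12×2 by 2×14 → 12×14, cost 12·2·14 = 336; cumulative 924
((A_1 · A_2) · (A_3 · (A_4 · A_5))): 10×12 by 12×14 → 10×14, cost 10·12·14 = 1680; cumulative 4524
(((A_1 · A_2) · (A_3 · (A_4 · A_5))) · A_6): 10×14 by 14×30 → 10×30, cost 10·14·30 = 4200; cumulative 8724
Total: 8724 scalar multiplications.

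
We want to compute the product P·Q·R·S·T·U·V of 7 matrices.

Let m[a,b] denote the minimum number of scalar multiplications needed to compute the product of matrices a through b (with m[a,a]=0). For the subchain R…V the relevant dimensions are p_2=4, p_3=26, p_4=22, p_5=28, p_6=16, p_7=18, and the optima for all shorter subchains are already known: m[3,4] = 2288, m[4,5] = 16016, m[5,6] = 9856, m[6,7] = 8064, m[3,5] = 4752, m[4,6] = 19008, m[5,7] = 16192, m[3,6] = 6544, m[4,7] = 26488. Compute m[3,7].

m[3,7] = min over k∈[3,6] of m[3,k]+m[k+1,7]+p_{2}·p_k·p_{7}.
k=3: 0 + 26488 + 4·26·18 = 28360; k=4: 2288 + 16192 + 4·22·18 = 20064; k=5: 4752 + 8064 + 4·28·18 = 14832; k=6: 6544 + 0 + 4·16·18 = 7696.
Minimum: 7696 at k=6.

7696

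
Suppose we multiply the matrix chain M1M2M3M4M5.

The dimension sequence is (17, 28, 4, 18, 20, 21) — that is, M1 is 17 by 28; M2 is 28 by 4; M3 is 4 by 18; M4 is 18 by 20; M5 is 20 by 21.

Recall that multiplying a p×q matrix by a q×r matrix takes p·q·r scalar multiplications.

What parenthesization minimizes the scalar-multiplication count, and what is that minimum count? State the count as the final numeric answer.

Adjacent pairs: M1M2 = 17·28·4 = 1904; M2M3 = 28·4·18 = 2016; M3M4 = 4·18·20 = 1440; M4M5 = 18·20·21 = 7560.
Length 3: M1..M3: k=1: 0+2016+17·28·18=10584; k=2: 1904+0+17·4·18=3128 → min 3128 | M2..M4: k=2: 0+1440+28·4·20=3680; k=3: 2016+0+28·18·20=12096 → min 3680 | M3..M5: k=3: 0+7560+4·18·21=9072; k=4: 1440+0+4·20·21=3120 → min 3120.
Length 4: M1..M4: k=1: 0+3680+17·28·20=13200; k=2: 1904+1440+17·4·20=4704; k=3: 3128+0+17·18·20=9248 → min 4704 | M2..M5: k=2: 0+3120+28·4·21=5472; k=3: 2016+7560+28·18·21=20160; k=4: 3680+0+28·20·21=15440 → min 5472.
Length 5: M1..M5: k=1: 0+5472+17·28·21=15468; k=2: 1904+3120+17·4·21=6452; k=3: 3128+7560+17·18·21=17114; k=4: 4704+0+17·20·21=11844 → min 6452.
Optimal parenthesization: ((M1M2)((M3M4)M5)) with cost 6452.

6452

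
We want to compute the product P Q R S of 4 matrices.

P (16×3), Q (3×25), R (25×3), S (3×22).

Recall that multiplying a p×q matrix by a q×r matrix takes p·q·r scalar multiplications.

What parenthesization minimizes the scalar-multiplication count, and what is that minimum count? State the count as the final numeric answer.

1425

Adjacent pairs: PQ = 16·3·25 = 1200; QR = 3·25·3 = 225; RS = 25·3·22 = 1650.
Length 3: P..R: k=1: 0+225+16·3·3=369; k=2: 1200+0+16·25·3=2400 → min 369 | Q..S: k=2: 0+1650+3·25·22=3300; k=3: 225+0+3·3·22=423 → min 423.
Length 4: P..S: k=1: 0+423+16·3·22=1479; k=2: 1200+1650+16·25·22=11650; k=3: 369+0+16·3·22=1425 → min 1425.
Optimal parenthesization: ((P (Q R)) S) with cost 1425.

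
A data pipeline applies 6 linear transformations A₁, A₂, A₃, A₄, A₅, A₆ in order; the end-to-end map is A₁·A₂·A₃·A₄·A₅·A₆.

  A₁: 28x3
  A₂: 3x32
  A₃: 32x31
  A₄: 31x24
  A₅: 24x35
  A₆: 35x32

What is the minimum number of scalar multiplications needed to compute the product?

13776

Adjacent pairs: A₁A₂ = 28·3·32 = 2688; A₂A₃ = 3·32·31 = 2976; A₃A₄ = 32·31·24 = 23808; A₄A₅ = 31·24·35 = 26040; A₅A₆ = 24·35·32 = 26880.
Length 3: A₁..A₃: k=1: 0+2976+28·3·31=5580; k=2: 2688+0+28·32·31=30464 → min 5580 | A₂..A₄: k=2: 0+23808+3·32·24=26112; k=3: 2976+0+3·31·24=5208 → min 5208 | A₃..A₅: k=3: 0+26040+32·31·35=60760; k=4: 23808+0+32·24·35=50688 → min 50688 | A₄..A₆: k=4: 0+26880+31·24·32=50688; k=5: 26040+0+31·35·32=60760 → min 50688.
Length 4: A₁..A₄: k=1: 0+5208+28·3·24=7224; k=2: 2688+23808+28·32·24=48000; k=3: 5580+0+28·31·24=26412 → min 7224 | A₂..A₅: k=2: 0+50688+3·32·35=54048; k=3: 2976+26040+3·31·35=32271; k=4: 5208+0+3·24·35=7728 → min 7728 | A₃..A₆: k=3: 0+50688+32·31·32=82432; k=4: 23808+26880+32·24·32=75264; k=5: 50688+0+32·35·32=86528 → min 75264.
Length 5: A₁..A₅: k=1: 0+7728+28·3·35=10668; k=2: 2688+50688+28·32·35=84736; k=3: 5580+26040+28·31·35=62000; k=4: 7224+0+28·24·35=30744 → min 10668 | A₂..A₆: k=2: 0+75264+3·32·32=78336; k=3: 2976+50688+3·31·32=56640; k=4: 5208+26880+3·24·32=34392; k=5: 7728+0+3·35·32=11088 → min 11088.
Length 6: A₁..A₆: k=1: 0+11088+28·3·32=13776; k=2: 2688+75264+28·32·32=106624; k=3: 5580+50688+28·31·32=84044; k=4: 7224+26880+28·24·32=55608; k=5: 10668+0+28·35·32=42028 → min 13776.
Optimal order: (A₁·((((A₂·A₃)·A₄)·A₅)·A₆)) with cost 13776.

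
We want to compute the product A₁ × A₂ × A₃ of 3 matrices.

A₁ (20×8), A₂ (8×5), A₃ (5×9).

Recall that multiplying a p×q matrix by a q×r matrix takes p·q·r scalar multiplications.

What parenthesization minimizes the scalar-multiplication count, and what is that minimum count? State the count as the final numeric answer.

(A₁ × (A₂ × A₃)): cost 1800.
((A₁ × A₂) × A₃): cost 1700.
Optimal: ((A₁ × A₂) × A₃) with cost 1700.

1700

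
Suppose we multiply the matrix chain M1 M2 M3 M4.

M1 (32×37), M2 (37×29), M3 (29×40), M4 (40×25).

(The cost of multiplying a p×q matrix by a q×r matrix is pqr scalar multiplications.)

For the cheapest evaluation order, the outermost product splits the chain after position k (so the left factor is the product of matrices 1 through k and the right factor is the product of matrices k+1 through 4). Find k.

Adjacent pairs: M1M2 = 32·37·29 = 34336; M2M3 = 37·29·40 = 42920; M3M4 = 29·40·25 = 29000.
Length 3: M1..M3: k=1: 0+42920+32·37·40=90280; k=2: 34336+0+32·29·40=71456 → min 71456 | M2..M4: k=2: 0+29000+37·29·25=55825; k=3: 42920+0+37·40·25=79920 → min 55825.
Top-level splits: k=1: (M1..M1)·(M2..M4) → 0+55825+32·37·25 = 85425; k=2: (M1..M2)·(M3..M4) → 34336+29000+32·29·25 = 86536; k=3: (M1..M3)·(M4..M4) → 71456+0+32·40·25 = 103456.
Best split is after M1, i.e. k = 1.

1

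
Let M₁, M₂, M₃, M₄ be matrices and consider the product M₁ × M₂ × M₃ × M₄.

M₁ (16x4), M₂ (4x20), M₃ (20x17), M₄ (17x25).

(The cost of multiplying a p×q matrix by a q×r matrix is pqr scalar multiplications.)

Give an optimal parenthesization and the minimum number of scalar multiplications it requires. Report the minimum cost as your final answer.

Adjacent pairs: M₁M₂ = 16·4·20 = 1280; M₂M₃ = 4·20·17 = 1360; M₃M₄ = 20·17·25 = 8500.
Length 3: M₁..M₃: k=1: 0+1360+16·4·17=2448; k=2: 1280+0+16·20·17=6720 → min 2448 | M₂..M₄: k=2: 0+8500+4·20·25=10500; k=3: 1360+0+4·17·25=3060 → min 3060.
Length 4: M₁..M₄: k=1: 0+3060+16·4·25=4660; k=2: 1280+8500+16·20·25=17780; k=3: 2448+0+16·17·25=9248 → min 4660.
Optimal parenthesization: (M₁ × ((M₂ × M₃) × M₄)) with cost 4660.

4660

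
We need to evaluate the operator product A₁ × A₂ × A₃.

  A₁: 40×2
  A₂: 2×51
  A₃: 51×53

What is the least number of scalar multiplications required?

9646

Order (A₁ × (A₂ × A₃)): (A₂ × A₃): 2×51 by 51×53 → 2×53, cost 2·51·53 = 5406; (A₁ × (A₂ × A₃)): 40×2 by 2×53 → 40×53, cost 40·2·53 = 4240; cumulative 9646. Total 9646.
Order ((A₁ × A₂) × A₃): (A₁ × A₂): 40×2 by 2×51 → 40×51, cost 40·2·51 = 4080; ((A₁ × A₂) × A₃): 40×51 by 51×53 → 40×53, cost 40·51·53 = 108120; cumulative 112200. Total 112200.
Minimum: 9646.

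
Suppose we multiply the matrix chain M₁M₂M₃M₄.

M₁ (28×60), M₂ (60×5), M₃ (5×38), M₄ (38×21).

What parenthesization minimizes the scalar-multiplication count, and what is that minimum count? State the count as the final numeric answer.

15330

Adjacent pairs: M₁M₂ = 28·60·5 = 8400; M₂M₃ = 60·5·38 = 11400; M₃M₄ = 5·38·21 = 3990.
Length 3: M₁..M₃: k=1: 0+11400+28·60·38=75240; k=2: 8400+0+28·5·38=13720 → min 13720 | M₂..M₄: k=2: 0+3990+60·5·21=10290; k=3: 11400+0+60·38·21=59280 → min 10290.
Length 4: M₁..M₄: k=1: 0+10290+28·60·21=45570; k=2: 8400+3990+28·5·21=15330; k=3: 13720+0+28·38·21=36064 → min 15330.
Optimal parenthesization: ((M₁M₂)(M₃M₄)) with cost 15330.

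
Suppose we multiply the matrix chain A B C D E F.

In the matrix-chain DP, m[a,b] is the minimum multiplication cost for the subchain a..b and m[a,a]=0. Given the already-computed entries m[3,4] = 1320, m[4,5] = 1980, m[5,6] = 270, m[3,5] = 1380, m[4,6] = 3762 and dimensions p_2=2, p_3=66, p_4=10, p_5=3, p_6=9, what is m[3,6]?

1434

m[3,6] = min over k∈[3,5] of m[3,k]+m[k+1,6]+p_{2}·p_k·p_{6}.
k=3: 0 + 3762 + 2·66·9 = 4950; k=4: 1320 + 270 + 2·10·9 = 1770; k=5: 1380 + 0 + 2·3·9 = 1434.
Minimum: 1434 at k=5.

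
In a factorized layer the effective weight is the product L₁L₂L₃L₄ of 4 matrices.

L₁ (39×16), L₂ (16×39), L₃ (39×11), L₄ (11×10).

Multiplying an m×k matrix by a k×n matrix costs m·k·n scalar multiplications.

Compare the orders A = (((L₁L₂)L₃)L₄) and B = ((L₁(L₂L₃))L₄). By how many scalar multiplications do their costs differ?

Order A = (((L₁L₂)L₃)L₄): (L₁L₂): 39×16 by 16×39 → 39×39, cost 39·16·39 = 24336; ((L₁L₂)L₃): 39×39 by 39×11 → 39×11, cost 39·39·11 = 16731; cumulative 41067; (((L₁L₂)L₃)L₄): 39×11 by 11×10 → 39×10, cost 39·11·10 = 4290; cumulative 45357. Total 45357.
Order B = ((L₁(L₂L₃))L₄): (L₂L₃): 16×39 by 39×11 → 16×11, cost 16·39·11 = 6864; (L₁(L₂L₃)): 39×16 by 16×11 → 39×11, cost 39·16·11 = 6864; cumulative 13728; ((L₁(L₂L₃))L₄): 39×11 by 11×10 → 39×10, cost 39·11·10 = 4290; cumulative 18018. Total 18018.
Difference: |45357 − 18018| = 27339.

27339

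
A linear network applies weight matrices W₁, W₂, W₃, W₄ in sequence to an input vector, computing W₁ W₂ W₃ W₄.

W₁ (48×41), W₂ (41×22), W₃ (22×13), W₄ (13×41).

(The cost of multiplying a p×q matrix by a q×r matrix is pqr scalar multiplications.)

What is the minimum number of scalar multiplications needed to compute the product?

62894

Adjacent pairs: W₁W₂ = 48·41·22 = 43296; W₂W₃ = 41·22·13 = 11726; W₃W₄ = 22·13·41 = 11726.
Length 3: W₁..W₃: k=1: 0+11726+48·41·13=37310; k=2: 43296+0+48·22·13=57024 → min 37310 | W₂..W₄: k=2: 0+11726+41·22·41=48708; k=3: 11726+0+41·13·41=33579 → min 33579.
Length 4: W₁..W₄: k=1: 0+33579+48·41·41=114267; k=2: 43296+11726+48·22·41=98318; k=3: 37310+0+48·13·41=62894 → min 62894.
Optimal order: ((W₁ (W₂ W₃)) W₄) with cost 62894.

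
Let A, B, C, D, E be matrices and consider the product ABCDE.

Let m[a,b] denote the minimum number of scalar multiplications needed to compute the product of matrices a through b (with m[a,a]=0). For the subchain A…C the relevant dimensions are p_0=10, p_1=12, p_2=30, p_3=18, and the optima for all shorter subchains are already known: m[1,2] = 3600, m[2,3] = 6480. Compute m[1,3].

8640

m[1,3] = min over k∈[1,2] of m[1,k]+m[k+1,3]+p_{0}·p_k·p_{3}.
k=1: 0 + 6480 + 10·12·18 = 8640; k=2: 3600 + 0 + 10·30·18 = 9000.
Minimum: 8640 at k=1.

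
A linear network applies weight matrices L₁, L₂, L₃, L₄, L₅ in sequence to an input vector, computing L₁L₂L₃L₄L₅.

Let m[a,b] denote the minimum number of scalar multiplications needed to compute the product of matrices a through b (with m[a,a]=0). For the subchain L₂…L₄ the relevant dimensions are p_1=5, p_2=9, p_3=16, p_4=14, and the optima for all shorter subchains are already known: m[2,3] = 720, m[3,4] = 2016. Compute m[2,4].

m[2,4] = min over k∈[2,3] of m[2,k]+m[k+1,4]+p_{1}·p_k·p_{4}.
k=2: 0 + 2016 + 5·9·14 = 2646; k=3: 720 + 0 + 5·16·14 = 1840.
Minimum: 1840 at k=3.

1840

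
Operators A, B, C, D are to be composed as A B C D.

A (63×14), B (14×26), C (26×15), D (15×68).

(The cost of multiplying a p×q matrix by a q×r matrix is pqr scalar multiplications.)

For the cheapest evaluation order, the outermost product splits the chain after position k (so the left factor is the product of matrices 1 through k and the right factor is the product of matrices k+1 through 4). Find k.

Adjacent pairs: AB = 63·14·26 = 22932; BC = 14·26·15 = 5460; CD = 26·15·68 = 26520.
Length 3: A..C: k=1: 0+5460+63·14·15=18690; k=2: 22932+0+63·26·15=47502 → min 18690 | B..D: k=2: 0+26520+14·26·68=51272; k=3: 5460+0+14·15·68=19740 → min 19740.
Top-level splits: k=1: (A..A)·(B..D) → 0+19740+63·14·68 = 79716; k=2: (A..B)·(C..D) → 22932+26520+63·26·68 = 160836; k=3: (A..C)·(D..D) → 18690+0+63·15·68 = 82950.
Best split is after A, i.e. k = 1.

1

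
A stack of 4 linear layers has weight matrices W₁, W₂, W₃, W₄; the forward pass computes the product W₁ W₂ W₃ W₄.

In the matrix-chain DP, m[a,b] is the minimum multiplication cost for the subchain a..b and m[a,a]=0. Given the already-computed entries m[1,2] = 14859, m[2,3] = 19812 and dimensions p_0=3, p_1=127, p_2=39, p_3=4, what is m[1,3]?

15327

m[1,3] = min over k∈[1,2] of m[1,k]+m[k+1,3]+p_{0}·p_k·p_{3}.
k=1: 0 + 19812 + 3·127·4 = 21336; k=2: 14859 + 0 + 3·39·4 = 15327.
Minimum: 15327 at k=2.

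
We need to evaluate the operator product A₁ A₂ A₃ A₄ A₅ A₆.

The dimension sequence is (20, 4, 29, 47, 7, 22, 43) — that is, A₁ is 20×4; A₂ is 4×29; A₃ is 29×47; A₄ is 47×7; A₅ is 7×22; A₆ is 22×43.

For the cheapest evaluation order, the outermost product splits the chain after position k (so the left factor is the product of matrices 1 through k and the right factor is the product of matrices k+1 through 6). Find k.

1

Adjacent pairs: A₁A₂ = 20·4·29 = 2320; A₂A₃ = 4·29·47 = 5452; A₃A₄ = 29·47·7 = 9541; A₄A₅ = 47·7·22 = 7238; A₅A₆ = 7·22·43 = 6622.
Length 3: A₁..A₃: k=1: 0+5452+20·4·47=9212; k=2: 2320+0+20·29·47=29580 → min 9212 | A₂..A₄: k=2: 0+9541+4·29·7=10353; k=3: 5452+0+4·47·7=6768 → min 6768 | A₃..A₅: k=3: 0+7238+29·47·22=37224; k=4: 9541+0+29·7·22=14007 → min 14007 | A₄..A₆: k=4: 0+6622+47·7·43=20769; k=5: 7238+0+47·22·43=51700 → min 20769.
Length 4: A₁..A₄: k=1: 0+6768+20·4·7=7328; k=2: 2320+9541+20·29·7=15921; k=3: 9212+0+20·47·7=15792 → min 7328 | A₂..A₅: k=2: 0+14007+4·29·22=16559; k=3: 5452+7238+4·47·22=16826; k=4: 6768+0+4·7·22=7384 → min 7384 | A₃..A₆: k=3: 0+20769+29·47·43=79378; k=4: 9541+6622+29·7·43=24892; k=5: 14007+0+29·22·43=41441 → min 24892.
Length 5: A₁..A₅: k=1: 0+7384+20·4·22=9144; k=2: 2320+14007+20·29·22=29087; k=3: 9212+7238+20·47·22=37130; k=4: 7328+0+20·7·22=10408 → min 9144 | A₂..A₆: k=2: 0+24892+4·29·43=29880; k=3: 5452+20769+4·47·43=34305; k=4: 6768+6622+4·7·43=14594; k=5: 7384+0+4·22·43=11168 → min 11168.
Top-level splits: k=1: (A₁..A₁)·(A₂..A₆) → 0+11168+20·4·43 = 14608; k=2: (A₁..A₂)·(A₃..A₆) → 2320+24892+20·29·43 = 52152; k=3: (A₁..A₃)·(A₄..A₆) → 9212+20769+20·47·43 = 70401; k=4: (A₁..A₄)·(A₅..A₆) → 7328+6622+20·7·43 = 19970; k=5: (A₁..A₅)·(A₆..A₆) → 9144+0+20·22·43 = 28064.
Best split is after A₁, i.e. k = 1.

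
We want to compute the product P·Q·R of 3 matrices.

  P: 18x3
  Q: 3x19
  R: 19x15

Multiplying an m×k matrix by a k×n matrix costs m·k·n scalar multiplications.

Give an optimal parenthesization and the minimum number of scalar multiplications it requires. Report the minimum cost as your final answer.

1665

(P·(Q·R)): cost 1665.
((P·Q)·R): cost 6156.
Optimal: (P·(Q·R)) with cost 1665.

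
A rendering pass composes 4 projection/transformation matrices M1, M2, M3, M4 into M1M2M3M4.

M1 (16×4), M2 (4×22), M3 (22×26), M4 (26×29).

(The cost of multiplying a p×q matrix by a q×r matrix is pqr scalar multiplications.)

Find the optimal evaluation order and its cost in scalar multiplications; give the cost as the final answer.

7160

Adjacent pairs: M1M2 = 16·4·22 = 1408; M2M3 = 4·22·26 = 2288; M3M4 = 22·26·29 = 16588.
Length 3: M1..M3: k=1: 0+2288+16·4·26=3952; k=2: 1408+0+16·22·26=10560 → min 3952 | M2..M4: k=2: 0+16588+4·22·29=19140; k=3: 2288+0+4·26·29=5304 → min 5304.
Length 4: M1..M4: k=1: 0+5304+16·4·29=7160; k=2: 1408+16588+16·22·29=28204; k=3: 3952+0+16·26·29=16016 → min 7160.
Optimal parenthesization: (M1((M2M3)M4)) with cost 7160.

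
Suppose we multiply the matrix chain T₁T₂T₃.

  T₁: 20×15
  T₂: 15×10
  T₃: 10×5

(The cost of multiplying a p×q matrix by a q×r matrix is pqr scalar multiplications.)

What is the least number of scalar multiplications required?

Order (T₁(T₂T₃)): (T₂T₃): 15×10 by 10×5 → 15×5, cost 15·10·5 = 750; (T₁(T₂T₃)): 20×15 by 15×5 → 20×5, cost 20·15·5 = 1500; cumulative 2250. Total 2250.
Order ((T₁T₂)T₃): (T₁T₂): 20×15 by 15×10 → 20×10, cost 20·15·10 = 3000; ((T₁T₂)T₃): 20×10 by 10×5 → 20×5, cost 20·10·5 = 1000; cumulative 4000. Total 4000.
Minimum: 2250.

2250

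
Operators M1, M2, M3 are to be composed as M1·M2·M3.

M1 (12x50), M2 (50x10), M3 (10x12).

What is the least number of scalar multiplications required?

Order (M1·(M2·M3)): (M2·M3): 50×10 by 10×12 → 50×12, cost 50·10·12 = 6000; (M1·(M2·M3)): 12×50 by 50×12 → 12×12, cost 12·50·12 = 7200; cumulative 13200. Total 13200.
Order ((M1·M2)·M3): (M1·M2): 12×50 by 50×10 → 12×10, cost 12·50·10 = 6000; ((M1·M2)·M3): 12×10 by 10×12 → 12×12, cost 12·10·12 = 1440; cumulative 7440. Total 7440.
Minimum: 7440.

7440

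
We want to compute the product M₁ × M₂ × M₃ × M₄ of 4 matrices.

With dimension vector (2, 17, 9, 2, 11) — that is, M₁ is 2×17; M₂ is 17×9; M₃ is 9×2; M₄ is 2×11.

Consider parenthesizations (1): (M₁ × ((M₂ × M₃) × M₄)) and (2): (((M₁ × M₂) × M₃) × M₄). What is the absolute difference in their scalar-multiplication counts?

Order (1) = (M₁ × ((M₂ × M₃) × M₄)): (M₂ × M₃): 17×9 by 9×2 → 17×2, cost 17·9·2 = 306; ((M₂ × M₃) × M₄): 17×2 by 2×11 → 17×11, cost 17·2·11 = 374; cumulative 680; (M₁ × ((M₂ × M₃) × M₄)): 2×17 by 17×11 → 2×11, cost 2·17·11 = 374; cumulative 1054. Total 1054.
Order (2) = (((M₁ × M₂) × M₃) × M₄): (M₁ × M₂): 2×17 by 17×9 → 2×9, cost 2·17·9 = 306; ((M₁ × M₂) × M₃): 2×9 by 9×2 → 2×2, cost 2·9·2 = 36; cumulative 342; (((M₁ × M₂) × M₃) × M₄): 2×2 by 2×11 → 2×11, cost 2·2·11 = 44; cumulative 386. Total 386.
Difference: |1054 − 386| = 668.

668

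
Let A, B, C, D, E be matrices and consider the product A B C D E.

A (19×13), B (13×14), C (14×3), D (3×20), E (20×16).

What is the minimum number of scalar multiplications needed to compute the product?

3159

Adjacent pairs: AB = 19·13·14 = 3458; BC = 13·14·3 = 546; CD = 14·3·20 = 840; DE = 3·20·16 = 960.
Length 3: A..C: k=1: 0+546+19·13·3=1287; k=2: 3458+0+19·14·3=4256 → min 1287 | B..D: k=2: 0+840+13·14·20=4480; k=3: 546+0+13·3·20=1326 → min 1326 | C..E: k=3: 0+960+14·3·16=1632; k=4: 840+0+14·20·16=5320 → min 1632.
Length 4: A..D: k=1: 0+1326+19·13·20=6266; k=2: 3458+840+19·14·20=9618; k=3: 1287+0+19·3·20=2427 → min 2427 | B..E: k=2: 0+1632+13·14·16=4544; k=3: 546+960+13·3·16=2130; k=4: 1326+0+13·20·16=5486 → min 2130.
Length 5: A..E: k=1: 0+2130+19·13·16=6082; k=2: 3458+1632+19·14·16=9346; k=3: 1287+960+19·3·16=3159; k=4: 2427+0+19·20·16=8507 → min 3159.
Optimal order: ((A (B C)) (D E)) with cost 3159.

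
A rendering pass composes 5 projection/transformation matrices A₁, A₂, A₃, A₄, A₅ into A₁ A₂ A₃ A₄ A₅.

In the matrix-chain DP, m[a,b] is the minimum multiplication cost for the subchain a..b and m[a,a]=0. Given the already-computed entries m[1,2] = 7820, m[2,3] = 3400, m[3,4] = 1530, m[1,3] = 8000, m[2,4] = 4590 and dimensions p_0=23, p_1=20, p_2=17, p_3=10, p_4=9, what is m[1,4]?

m[1,4] = min over k∈[1,3] of m[1,k]+m[k+1,4]+p_{0}·p_k·p_{4}.
k=1: 0 + 4590 + 23·20·9 = 8730; k=2: 7820 + 1530 + 23·17·9 = 12869; k=3: 8000 + 0 + 23·10·9 = 10070.
Minimum: 8730 at k=1.

8730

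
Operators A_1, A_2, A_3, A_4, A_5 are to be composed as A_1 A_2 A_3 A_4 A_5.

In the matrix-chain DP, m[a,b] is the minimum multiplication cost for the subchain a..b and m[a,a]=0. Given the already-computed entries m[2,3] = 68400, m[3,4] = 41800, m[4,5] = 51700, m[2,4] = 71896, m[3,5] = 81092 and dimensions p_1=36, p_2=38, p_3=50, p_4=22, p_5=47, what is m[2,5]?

m[2,5] = min over k∈[2,4] of m[2,k]+m[k+1,5]+p_{1}·p_k·p_{5}.
k=2: 0 + 81092 + 36·38·47 = 145388; k=3: 68400 + 51700 + 36·50·47 = 204700; k=4: 71896 + 0 + 36·22·47 = 109120.
Minimum: 109120 at k=4.

109120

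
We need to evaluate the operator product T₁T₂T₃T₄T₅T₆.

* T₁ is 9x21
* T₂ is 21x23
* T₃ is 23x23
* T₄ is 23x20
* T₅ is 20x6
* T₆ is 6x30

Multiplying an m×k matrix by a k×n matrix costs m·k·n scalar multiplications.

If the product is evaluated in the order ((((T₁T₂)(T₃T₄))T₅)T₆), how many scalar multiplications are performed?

(T₁T₂): 9×21 by 21×23 → 9×23, cost 9·21·23 = 4347
(T₃T₄): 23×23 by 23×20 → 23×20, cost 23·23·20 = 10580
((T₁T₂)(T₃T₄)): 9×23 by 23×20 → 9×20, cost 9·23·20 = 4140; cumulative 19067
(((T₁T₂)(T₃T₄))T₅): 9×20 by 20×6 → 9×6, cost 9·20·6 = 1080; cumulative 20147
((((T₁T₂)(T₃T₄))T₅)T₆): 9×6 by 6×30 → 9×30, cost 9·6·30 = 1620; cumulative 21767
Total: 21767 scalar multiplications.

21767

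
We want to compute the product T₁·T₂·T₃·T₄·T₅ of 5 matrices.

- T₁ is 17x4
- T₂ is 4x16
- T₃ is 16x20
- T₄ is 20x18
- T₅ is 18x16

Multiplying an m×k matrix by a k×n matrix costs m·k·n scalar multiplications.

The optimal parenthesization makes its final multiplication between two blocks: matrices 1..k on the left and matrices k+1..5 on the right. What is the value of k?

1

Adjacent pairs: T₁T₂ = 17·4·16 = 1088; T₂T₃ = 4·16·20 = 1280; T₃T₄ = 16·20·18 = 5760; T₄T₅ = 20·18·16 = 5760.
Length 3: T₁..T₃: k=1: 0+1280+17·4·20=2640; k=2: 1088+0+17·16·20=6528 → min 2640 | T₂..T₄: k=2: 0+5760+4·16·18=6912; k=3: 1280+0+4·20·18=2720 → min 2720 | T₃..T₅: k=3: 0+5760+16·20·16=10880; k=4: 5760+0+16·18·16=10368 → min 10368.
Length 4: T₁..T₄: k=1: 0+2720+17·4·18=3944; k=2: 1088+5760+17·16·18=11744; k=3: 2640+0+17·20·18=8760 → min 3944 | T₂..T₅: k=2: 0+10368+4·16·16=11392; k=3: 1280+5760+4·20·16=8320; k=4: 2720+0+4·18·16=3872 → min 3872.
Top-level splits: k=1: (T₁..T₁)·(T₂..T₅) → 0+3872+17·4·16 = 4960; k=2: (T₁..T₂)·(T₃..T₅) → 1088+10368+17·16·16 = 15808; k=3: (T₁..T₃)·(T₄..T₅) → 2640+5760+17·20·16 = 13840; k=4: (T₁..T₄)·(T₅..T₅) → 3944+0+17·18·16 = 8840.
Best split is after T₁, i.e. k = 1.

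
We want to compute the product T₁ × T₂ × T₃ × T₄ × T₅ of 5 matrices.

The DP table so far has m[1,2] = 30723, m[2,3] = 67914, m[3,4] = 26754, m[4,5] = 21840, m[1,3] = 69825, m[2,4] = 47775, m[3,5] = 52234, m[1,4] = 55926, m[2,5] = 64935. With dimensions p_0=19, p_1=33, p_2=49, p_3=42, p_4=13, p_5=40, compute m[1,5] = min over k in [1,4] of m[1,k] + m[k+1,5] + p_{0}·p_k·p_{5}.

m[1,5] = min over k∈[1,4] of m[1,k]+m[k+1,5]+p_{0}·p_k·p_{5}.
k=1: 0 + 64935 + 19·33·40 = 90015; k=2: 30723 + 52234 + 19·49·40 = 120197; k=3: 69825 + 21840 + 19·42·40 = 123585; k=4: 55926 + 0 + 19·13·40 = 65806.
Minimum: 65806 at k=4.

65806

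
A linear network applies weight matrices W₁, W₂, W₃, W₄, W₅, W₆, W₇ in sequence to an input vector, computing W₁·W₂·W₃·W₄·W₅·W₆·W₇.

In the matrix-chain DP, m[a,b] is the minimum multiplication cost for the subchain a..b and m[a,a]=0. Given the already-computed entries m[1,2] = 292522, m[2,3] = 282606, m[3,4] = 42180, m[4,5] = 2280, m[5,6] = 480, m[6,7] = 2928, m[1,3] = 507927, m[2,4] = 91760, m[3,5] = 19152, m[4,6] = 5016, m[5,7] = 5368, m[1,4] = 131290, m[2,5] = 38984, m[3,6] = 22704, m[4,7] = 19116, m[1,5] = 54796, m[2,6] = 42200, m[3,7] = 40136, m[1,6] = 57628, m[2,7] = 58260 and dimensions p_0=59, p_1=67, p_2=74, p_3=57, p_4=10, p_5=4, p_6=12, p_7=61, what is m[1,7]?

m[1,7] = min over k∈[1,6] of m[1,k]+m[k+1,7]+p_{0}·p_k·p_{7}.
k=1: 0 + 58260 + 59·67·61 = 299393; k=2: 292522 + 40136 + 59·74·61 = 598984; k=3: 507927 + 19116 + 59·57·61 = 732186; k=4: 131290 + 5368 + 59·10·61 = 172648; k=5: 54796 + 2928 + 59·4·61 = 72120; k=6: 57628 + 0 + 59·12·61 = 100816.
Minimum: 72120 at k=5.

72120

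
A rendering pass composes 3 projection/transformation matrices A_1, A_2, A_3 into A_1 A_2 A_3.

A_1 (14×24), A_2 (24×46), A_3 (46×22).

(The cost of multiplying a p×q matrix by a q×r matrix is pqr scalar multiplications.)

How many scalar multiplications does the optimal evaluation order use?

Order (A_1 (A_2 A_3)): (A_2 A_3): 24×46 by 46×22 → 24×22, cost 24·46·22 = 24288; (A_1 (A_2 A_3)): 14×24 by 24×22 → 14×22, cost 14·24·22 = 7392; cumulative 31680. Total 31680.
Order ((A_1 A_2) A_3): (A_1 A_2): 14×24 by 24×46 → 14×46, cost 14·24·46 = 15456; ((A_1 A_2) A_3): 14×46 by 46×22 → 14×22, cost 14·46·22 = 14168; cumulative 29624. Total 29624.
Minimum: 29624.

29624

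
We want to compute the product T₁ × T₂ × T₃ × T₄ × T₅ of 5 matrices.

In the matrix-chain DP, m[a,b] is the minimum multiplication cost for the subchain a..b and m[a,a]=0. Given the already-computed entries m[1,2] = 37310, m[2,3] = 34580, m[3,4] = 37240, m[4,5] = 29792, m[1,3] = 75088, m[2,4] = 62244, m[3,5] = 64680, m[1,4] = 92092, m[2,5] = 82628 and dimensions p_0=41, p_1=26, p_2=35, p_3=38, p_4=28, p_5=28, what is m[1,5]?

m[1,5] = min over k∈[1,4] of m[1,k]+m[k+1,5]+p_{0}·p_k·p_{5}.
k=1: 0 + 82628 + 41·26·28 = 112476; k=2: 37310 + 64680 + 41·35·28 = 142170; k=3: 75088 + 29792 + 41·38·28 = 148504; k=4: 92092 + 0 + 41·28·28 = 124236.
Minimum: 112476 at k=1.

112476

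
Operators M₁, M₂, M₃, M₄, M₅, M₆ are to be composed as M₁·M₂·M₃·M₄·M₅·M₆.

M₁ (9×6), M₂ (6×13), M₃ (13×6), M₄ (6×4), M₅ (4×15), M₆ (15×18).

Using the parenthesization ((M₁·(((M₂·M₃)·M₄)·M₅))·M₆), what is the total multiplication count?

(M₂·M₃): 6×13 by 13×6 → 6×6, cost 6·13·6 = 468
((M₂·M₃)·M₄): 6×6 by 6×4 → 6×4, cost 6·6·4 = 144; cumulative 612
(((M₂·M₃)·M₄)·M₅): 6×4 by 4×15 → 6×15, cost 6·4·15 = 360; cumulative 972
(M₁·(((M₂·M₃)·M₄)·M₅)): 9×6 by 6×15 → 9×15, cost 9·6·15 = 810; cumulative 1782
((M₁·(((M₂·M₃)·M₄)·M₅))·M₆): 9×15 by 15×18 → 9×18, cost 9·15·18 = 2430; cumulative 4212
Total: 4212 scalar multiplications.

4212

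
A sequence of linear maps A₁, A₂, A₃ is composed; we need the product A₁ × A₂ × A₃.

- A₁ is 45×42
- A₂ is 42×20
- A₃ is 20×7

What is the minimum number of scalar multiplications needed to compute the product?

Order (A₁ × (A₂ × A₃)): (A₂ × A₃): 42×20 by 20×7 → 42×7, cost 42·20·7 = 5880; (A₁ × (A₂ × A₃)): 45×42 by 42×7 → 45×7, cost 45·42·7 = 13230; cumulative 19110. Total 19110.
Order ((A₁ × A₂) × A₃): (A₁ × A₂): 45×42 by 42×20 → 45×20, cost 45·42·20 = 37800; ((A₁ × A₂) × A₃): 45×20 by 20×7 → 45×7, cost 45·20·7 = 6300; cumulative 44100. Total 44100.
Minimum: 19110.

19110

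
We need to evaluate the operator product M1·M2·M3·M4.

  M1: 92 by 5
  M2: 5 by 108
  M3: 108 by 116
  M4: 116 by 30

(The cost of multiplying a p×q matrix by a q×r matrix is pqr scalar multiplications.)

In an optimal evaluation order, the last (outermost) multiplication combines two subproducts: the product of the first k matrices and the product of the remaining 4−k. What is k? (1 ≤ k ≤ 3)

Adjacent pairs: M1M2 = 92·5·108 = 49680; M2M3 = 5·108·116 = 62640; M3M4 = 108·116·30 = 375840.
Length 3: M1..M3: k=1: 0+62640+92·5·116=116000; k=2: 49680+0+92·108·116=1202256 → min 116000 | M2..M4: k=2: 0+375840+5·108·30=392040; k=3: 62640+0+5·116·30=80040 → min 80040.
Top-level splits: k=1: (M1..M1)·(M2..M4) → 0+80040+92·5·30 = 93840; k=2: (M1..M2)·(M3..M4) → 49680+375840+92·108·30 = 723600; k=3: (M1..M3)·(M4..M4) → 116000+0+92·116·30 = 436160.
Best split is after M1, i.e. k = 1.

1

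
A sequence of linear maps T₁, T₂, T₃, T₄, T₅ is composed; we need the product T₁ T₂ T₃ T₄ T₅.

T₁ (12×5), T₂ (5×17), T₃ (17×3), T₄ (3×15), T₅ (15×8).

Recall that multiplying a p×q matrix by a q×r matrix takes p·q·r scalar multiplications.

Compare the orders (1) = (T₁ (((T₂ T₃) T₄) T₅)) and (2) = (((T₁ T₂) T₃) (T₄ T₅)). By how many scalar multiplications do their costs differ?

720

Order (1) = (T₁ (((T₂ T₃) T₄) T₅)): (T₂ T₃): 5×17 by 17×3 → 5×3, cost 5·17·3 = 255; ((T₂ T₃) T₄): 5×3 by 3×15 → 5×15, cost 5·3·15 = 225; cumulative 480; (((T₂ T₃) T₄) T₅): 5×15 by 15×8 → 5×8, cost 5·15·8 = 600; cumulative 1080; (T₁ (((T₂ T₃) T₄) T₅)): 12×5 by 5×8 → 12×8, cost 12·5·8 = 480; cumulative 1560. Total 1560.
Order (2) = (((T₁ T₂) T₃) (T₄ T₅)): (T₁ T₂): 12×5 by 5×17 → 12×17, cost 12·5·17 = 1020; ((T₁ T₂) T₃): 12×17 by 17×3 → 12×3, cost 12·17·3 = 612; cumulative 1632; (T₄ T₅): 3×15 by 15×8 → 3×8, cost 3·15·8 = 360; (((T₁ T₂) T₃) (T₄ T₅)): 12×3 by 3×8 → 12×8, cost 12·3·8 = 288; cumulative 2280. Total 2280.
Difference: |1560 − 2280| = 720.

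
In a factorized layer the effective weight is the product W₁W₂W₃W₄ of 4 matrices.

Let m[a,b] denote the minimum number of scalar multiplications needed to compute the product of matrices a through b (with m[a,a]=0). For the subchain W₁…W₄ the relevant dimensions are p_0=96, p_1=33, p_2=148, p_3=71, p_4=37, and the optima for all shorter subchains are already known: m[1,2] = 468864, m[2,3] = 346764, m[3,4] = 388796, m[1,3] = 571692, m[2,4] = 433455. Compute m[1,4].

m[1,4] = min over k∈[1,3] of m[1,k]+m[k+1,4]+p_{0}·p_k·p_{4}.
k=1: 0 + 433455 + 96·33·37 = 550671; k=2: 468864 + 388796 + 96·148·37 = 1383356; k=3: 571692 + 0 + 96·71·37 = 823884.
Minimum: 550671 at k=1.

550671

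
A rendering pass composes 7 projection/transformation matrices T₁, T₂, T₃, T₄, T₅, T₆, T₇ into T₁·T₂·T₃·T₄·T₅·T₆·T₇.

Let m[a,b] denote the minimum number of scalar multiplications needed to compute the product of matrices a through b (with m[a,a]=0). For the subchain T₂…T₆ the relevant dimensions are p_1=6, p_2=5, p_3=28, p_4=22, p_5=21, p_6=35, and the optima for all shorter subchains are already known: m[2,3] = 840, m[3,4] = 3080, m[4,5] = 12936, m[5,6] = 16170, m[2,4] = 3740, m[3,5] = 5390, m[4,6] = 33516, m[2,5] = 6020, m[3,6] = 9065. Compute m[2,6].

m[2,6] = min over k∈[2,5] of m[2,k]+m[k+1,6]+p_{1}·p_k·p_{6}.
k=2: 0 + 9065 + 6·5·35 = 10115; k=3: 840 + 33516 + 6·28·35 = 40236; k=4: 3740 + 16170 + 6·22·35 = 24530; k=5: 6020 + 0 + 6·21·35 = 10430.
Minimum: 10115 at k=2.

10115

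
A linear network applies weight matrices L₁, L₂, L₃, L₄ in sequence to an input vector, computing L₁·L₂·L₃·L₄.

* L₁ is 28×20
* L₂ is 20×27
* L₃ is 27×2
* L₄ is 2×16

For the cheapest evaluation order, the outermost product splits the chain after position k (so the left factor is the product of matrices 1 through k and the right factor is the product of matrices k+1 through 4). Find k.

Adjacent pairs: L₁L₂ = 28·20·27 = 15120; L₂L₃ = 20·27·2 = 1080; L₃L₄ = 27·2·16 = 864.
Length 3: L₁..L₃: k=1: 0+1080+28·20·2=2200; k=2: 15120+0+28·27·2=16632 → min 2200 | L₂..L₄: k=2: 0+864+20·27·16=9504; k=3: 1080+0+20·2·16=1720 → min 1720.
Top-level splits: k=1: (L₁..L₁)·(L₂..L₄) → 0+1720+28·20·16 = 10680; k=2: (L₁..L₂)·(L₃..L₄) → 15120+864+28·27·16 = 28080; k=3: (L₁..L₃)·(L₄..L₄) → 2200+0+28·2·16 = 3096.
Best split is after L₃, i.e. k = 3.

3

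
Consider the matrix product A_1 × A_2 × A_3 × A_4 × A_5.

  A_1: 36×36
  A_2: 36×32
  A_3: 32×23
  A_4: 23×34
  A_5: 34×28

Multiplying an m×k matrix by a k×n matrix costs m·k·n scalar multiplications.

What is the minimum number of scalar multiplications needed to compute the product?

101384

Adjacent pairs: A_1A_2 = 36·36·32 = 41472; A_2A_3 = 36·32·23 = 26496; A_3A_4 = 32·23·34 = 25024; A_4A_5 = 23·34·28 = 21896.
Length 3: A_1..A_3: k=1: 0+26496+36·36·23=56304; k=2: 41472+0+36·32·23=67968 → min 56304 | A_2..A_4: k=2: 0+25024+36·32·34=64192; k=3: 26496+0+36·23·34=54648 → min 54648 | A_3..A_5: k=3: 0+21896+32·23·28=42504; k=4: 25024+0+32·34·28=55488 → min 42504.
Length 4: A_1..A_4: k=1: 0+54648+36·36·34=98712; k=2: 41472+25024+36·32·34=105664; k=3: 56304+0+36·23·34=84456 → min 84456 | A_2..A_5: k=2: 0+42504+36·32·28=74760; k=3: 26496+21896+36·23·28=71576; k=4: 54648+0+36·34·28=88920 → min 71576.
Length 5: A_1..A_5: k=1: 0+71576+36·36·28=107864; k=2: 41472+42504+36·32·28=116232; k=3: 56304+21896+36·23·28=101384; k=4: 84456+0+36·34·28=118728 → min 101384.
Optimal order: ((A_1 × (A_2 × A_3)) × (A_4 × A_5)) with cost 101384.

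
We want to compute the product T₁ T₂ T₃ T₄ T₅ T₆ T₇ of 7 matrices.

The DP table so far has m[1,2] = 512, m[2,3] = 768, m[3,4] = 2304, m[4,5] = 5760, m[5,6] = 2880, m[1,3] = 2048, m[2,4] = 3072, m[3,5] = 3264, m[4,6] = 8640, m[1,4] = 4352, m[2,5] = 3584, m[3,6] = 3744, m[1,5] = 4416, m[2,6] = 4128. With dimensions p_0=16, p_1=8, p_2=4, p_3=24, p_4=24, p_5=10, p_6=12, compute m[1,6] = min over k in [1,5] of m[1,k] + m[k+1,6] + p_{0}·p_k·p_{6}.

m[1,6] = min over k∈[1,5] of m[1,k]+m[k+1,6]+p_{0}·p_k·p_{6}.
k=1: 0 + 4128 + 16·8·12 = 5664; k=2: 512 + 3744 + 16·4·12 = 5024; k=3: 2048 + 8640 + 16·24·12 = 15296; k=4: 4352 + 2880 + 16·24·12 = 11840; k=5: 4416 + 0 + 16·10·12 = 6336.
Minimum: 5024 at k=2.

5024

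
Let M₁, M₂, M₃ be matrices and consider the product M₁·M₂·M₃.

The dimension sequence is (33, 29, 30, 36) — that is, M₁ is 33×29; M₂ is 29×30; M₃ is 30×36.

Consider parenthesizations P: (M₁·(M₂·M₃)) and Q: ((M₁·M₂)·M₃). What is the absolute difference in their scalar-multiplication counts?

1422

Order P = (M₁·(M₂·M₃)): (M₂·M₃): 29×30 by 30×36 → 29×36, cost 29·30·36 = 31320; (M₁·(M₂·M₃)): 33×29 by 29×36 → 33×36, cost 33·29·36 = 34452; cumulative 65772. Total 65772.
Order Q = ((M₁·M₂)·M₃): (M₁·M₂): 33×29 by 29×30 → 33×30, cost 33·29·30 = 28710; ((M₁·M₂)·M₃): 33×30 by 30×36 → 33×36, cost 33·30·36 = 35640; cumulative 64350. Total 64350.
Difference: |65772 − 64350| = 1422.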